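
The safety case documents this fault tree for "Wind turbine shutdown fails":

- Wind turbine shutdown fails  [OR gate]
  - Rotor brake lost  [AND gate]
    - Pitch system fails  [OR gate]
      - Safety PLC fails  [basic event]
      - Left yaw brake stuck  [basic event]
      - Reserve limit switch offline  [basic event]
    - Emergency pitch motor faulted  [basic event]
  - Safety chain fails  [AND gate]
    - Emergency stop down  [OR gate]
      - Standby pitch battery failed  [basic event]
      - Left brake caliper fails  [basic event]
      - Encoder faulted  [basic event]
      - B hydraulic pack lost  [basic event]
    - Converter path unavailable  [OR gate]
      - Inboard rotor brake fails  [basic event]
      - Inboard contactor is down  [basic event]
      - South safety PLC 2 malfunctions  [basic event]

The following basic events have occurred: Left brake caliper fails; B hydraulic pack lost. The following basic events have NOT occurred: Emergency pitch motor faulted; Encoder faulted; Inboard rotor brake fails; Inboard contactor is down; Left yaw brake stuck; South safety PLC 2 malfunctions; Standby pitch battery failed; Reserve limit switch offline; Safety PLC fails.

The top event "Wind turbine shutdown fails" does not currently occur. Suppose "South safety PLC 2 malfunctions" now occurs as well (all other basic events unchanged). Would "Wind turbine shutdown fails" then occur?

Yes

Counterfactual: set "South safety PLC 2 malfunctions" to occurred.
Pitch system fails [OR]: Safety PLC fails=not, Left yaw brake stuck=not, Reserve limit switch offline=not → no input occurs → does not occur.
Rotor brake lost [AND]: Pitch system fails=not, Emergency pitch motor faulted=not → not all inputs occur → does not occur.
Emergency stop down [OR]: Standby pitch battery failed=not, Left brake caliper fails=occurs, Encoder faulted=not, B hydraulic pack lost=occurs → at least one input occurs → occurs.
Converter path unavailable [OR]: Inboard rotor brake fails=not, Inboard contactor is down=not, South safety PLC 2 malfunctions=occurs → at least one input occurs → occurs.
Safety chain fails [AND]: Emergency stop down=occurs, Converter path unavailable=occurs → all inputs occur → occurs.
Wind turbine shutdown fails [OR]: Rotor brake lost=not, Safety chain fails=occurs → at least one input occurs → occurs.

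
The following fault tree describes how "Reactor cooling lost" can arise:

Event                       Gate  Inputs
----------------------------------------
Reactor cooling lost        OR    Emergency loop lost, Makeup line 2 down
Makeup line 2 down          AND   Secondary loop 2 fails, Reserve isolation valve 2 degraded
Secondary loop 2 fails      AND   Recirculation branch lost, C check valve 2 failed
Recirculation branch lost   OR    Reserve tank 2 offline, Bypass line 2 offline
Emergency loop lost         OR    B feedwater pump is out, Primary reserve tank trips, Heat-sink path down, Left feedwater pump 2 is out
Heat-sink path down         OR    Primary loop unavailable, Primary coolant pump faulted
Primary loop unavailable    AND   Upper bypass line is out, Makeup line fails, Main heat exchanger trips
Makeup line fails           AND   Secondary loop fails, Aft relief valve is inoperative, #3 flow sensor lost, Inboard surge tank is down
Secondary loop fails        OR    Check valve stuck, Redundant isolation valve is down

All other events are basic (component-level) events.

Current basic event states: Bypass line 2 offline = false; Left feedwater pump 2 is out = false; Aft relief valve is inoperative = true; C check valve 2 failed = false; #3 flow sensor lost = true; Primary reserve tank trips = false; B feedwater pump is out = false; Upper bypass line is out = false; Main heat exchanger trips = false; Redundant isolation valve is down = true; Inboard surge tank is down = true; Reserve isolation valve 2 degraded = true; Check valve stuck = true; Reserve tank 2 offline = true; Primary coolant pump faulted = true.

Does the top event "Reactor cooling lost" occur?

Yes

Secondary loop fails [OR]: Check valve stuck=occurs, Redundant isolation valve is down=occurs → at least one input occurs → occurs.
Makeup line fails [AND]: Secondary loop fails=occurs, Aft relief valve is inoperative=occurs, #3 flow sensor lost=occurs, Inboard surge tank is down=occurs → all inputs occur → occurs.
Primary loop unavailable [AND]: Upper bypass line is out=not, Makeup line fails=occurs, Main heat exchanger trips=not → not all inputs occur → does not occur.
Heat-sink path down [OR]: Primary loop unavailable=not, Primary coolant pump faulted=occurs → at least one input occurs → occurs.
Emergency loop lost [OR]: B feedwater pump is out=not, Primary reserve tank trips=not, Heat-sink path down=occurs, Left feedwater pump 2 is out=not → at least one input occurs → occurs.
Recirculation branch lost [OR]: Reserve tank 2 offline=occurs, Bypass line 2 offline=not → at least one input occurs → occurs.
Secondary loop 2 fails [AND]: Recirculation branch lost=occurs, C check valve 2 failed=not → not all inputs occur → does not occur.
Makeup line 2 down [AND]: Secondary loop 2 fails=not, Reserve isolation valve 2 degraded=occurs → not all inputs occur → does not occur.
Reactor cooling lost [OR]: Emergency loop lost=occurs, Makeup line 2 down=not → at least one input occurs → occurs.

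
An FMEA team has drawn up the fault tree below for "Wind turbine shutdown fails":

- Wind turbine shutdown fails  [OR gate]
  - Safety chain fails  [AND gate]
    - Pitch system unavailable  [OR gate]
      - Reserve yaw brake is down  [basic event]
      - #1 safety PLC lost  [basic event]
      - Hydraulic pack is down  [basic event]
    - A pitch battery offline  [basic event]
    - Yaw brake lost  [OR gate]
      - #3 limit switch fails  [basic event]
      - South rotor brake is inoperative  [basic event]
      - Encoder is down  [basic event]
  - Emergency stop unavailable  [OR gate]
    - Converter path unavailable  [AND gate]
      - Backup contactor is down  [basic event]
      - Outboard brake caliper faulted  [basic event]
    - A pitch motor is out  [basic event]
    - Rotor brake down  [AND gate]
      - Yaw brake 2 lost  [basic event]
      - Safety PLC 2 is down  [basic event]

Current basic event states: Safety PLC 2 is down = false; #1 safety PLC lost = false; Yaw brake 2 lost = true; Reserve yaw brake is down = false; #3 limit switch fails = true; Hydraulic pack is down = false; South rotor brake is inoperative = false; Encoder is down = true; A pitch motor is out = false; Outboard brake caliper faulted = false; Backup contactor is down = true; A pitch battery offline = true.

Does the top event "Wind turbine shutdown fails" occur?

No

Pitch system unavailable [OR]: Reserve yaw brake is down=not, #1 safety PLC lost=not, Hydraulic pack is down=not → no input occurs → does not occur.
Yaw brake lost [OR]: #3 limit switch fails=occurs, South rotor brake is inoperative=not, Encoder is down=occurs → at least one input occurs → occurs.
Safety chain fails [AND]: Pitch system unavailable=not, A pitch battery offline=occurs, Yaw brake lost=occurs → not all inputs occur → does not occur.
Converter path unavailable [AND]: Backup contactor is down=occurs, Outboard brake caliper faulted=not → not all inputs occur → does not occur.
Rotor brake down [AND]: Yaw brake 2 lost=occurs, Safety PLC 2 is down=not → not all inputs occur → does not occur.
Emergency stop unavailable [OR]: Converter path unavailable=not, A pitch motor is out=not, Rotor brake down=not → no input occurs → does not occur.
Wind turbine shutdown fails [OR]: Safety chain fails=not, Emergency stop unavailable=not → no input occurs → does not occur.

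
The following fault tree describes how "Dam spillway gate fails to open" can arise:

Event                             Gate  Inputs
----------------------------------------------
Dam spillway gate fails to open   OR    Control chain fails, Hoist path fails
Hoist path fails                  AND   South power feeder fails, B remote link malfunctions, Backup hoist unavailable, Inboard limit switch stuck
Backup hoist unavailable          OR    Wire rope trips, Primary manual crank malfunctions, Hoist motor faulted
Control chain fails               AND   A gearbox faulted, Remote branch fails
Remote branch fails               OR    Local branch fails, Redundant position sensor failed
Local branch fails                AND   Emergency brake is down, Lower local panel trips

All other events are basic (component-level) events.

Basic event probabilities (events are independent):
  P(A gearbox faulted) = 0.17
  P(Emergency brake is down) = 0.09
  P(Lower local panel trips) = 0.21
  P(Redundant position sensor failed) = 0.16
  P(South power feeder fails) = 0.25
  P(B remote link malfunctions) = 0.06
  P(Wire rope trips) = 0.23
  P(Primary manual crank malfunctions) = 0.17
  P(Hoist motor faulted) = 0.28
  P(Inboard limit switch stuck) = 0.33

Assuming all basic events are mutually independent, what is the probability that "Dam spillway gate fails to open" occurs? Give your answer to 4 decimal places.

0.0325

P(Local branch fails) [AND] = 0.09 × 0.21 = 0.018900
P(Remote branch fails) [OR] = 1 − (1−0.018900) × (1−0.16) = 0.175876
P(Control chain fails) [AND] = 0.17 × 0.175876 = 0.029899
P(Backup hoist unavailable) [OR] = 1 − (1−0.23) × (1−0.17) × (1−0.28) = 0.539848
P(Hoist path fails) [AND] = 0.25 × 0.06 × 0.539848 × 0.33 = 0.002672
P(Dam spillway gate fails to open) [OR] = 1 − (1−0.029899) × (1−0.002672) = 0.032491
Rounded to 4 decimal places: P(Dam spillway gate fails to open) ≈ 0.0325.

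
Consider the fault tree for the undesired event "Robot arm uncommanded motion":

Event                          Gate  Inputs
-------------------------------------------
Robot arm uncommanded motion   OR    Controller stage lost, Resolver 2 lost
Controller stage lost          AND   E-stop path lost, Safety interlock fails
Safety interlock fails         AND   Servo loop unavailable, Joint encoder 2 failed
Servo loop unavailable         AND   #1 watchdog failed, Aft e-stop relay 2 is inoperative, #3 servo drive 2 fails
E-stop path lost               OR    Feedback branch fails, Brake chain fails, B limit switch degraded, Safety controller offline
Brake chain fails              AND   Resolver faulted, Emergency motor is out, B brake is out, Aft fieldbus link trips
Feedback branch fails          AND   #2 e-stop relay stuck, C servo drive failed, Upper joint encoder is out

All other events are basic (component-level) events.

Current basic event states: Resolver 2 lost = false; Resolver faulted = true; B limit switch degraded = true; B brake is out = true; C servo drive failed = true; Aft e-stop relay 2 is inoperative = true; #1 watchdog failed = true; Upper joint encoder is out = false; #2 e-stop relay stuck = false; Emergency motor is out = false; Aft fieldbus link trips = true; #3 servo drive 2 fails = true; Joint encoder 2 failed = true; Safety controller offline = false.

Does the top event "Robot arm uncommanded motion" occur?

Feedback branch fails [AND]: #2 e-stop relay stuck=not, C servo drive failed=occurs, Upper joint encoder is out=not → not all inputs occur → does not occur.
Brake chain fails [AND]: Resolver faulted=occurs, Emergency motor is out=not, B brake is out=occurs, Aft fieldbus link trips=occurs → not all inputs occur → does not occur.
E-stop path lost [OR]: Feedback branch fails=not, Brake chain fails=not, B limit switch degraded=occurs, Safety controller offline=not → at least one input occurs → occurs.
Servo loop unavailable [AND]: #1 watchdog failed=occurs, Aft e-stop relay 2 is inoperative=occurs, #3 servo drive 2 fails=occurs → all inputs occur → occurs.
Safety interlock fails [AND]: Servo loop unavailable=occurs, Joint encoder 2 failed=occurs → all inputs occur → occurs.
Controller stage lost [AND]: E-stop path lost=occurs, Safety interlock fails=occurs → all inputs occur → occurs.
Robot arm uncommanded motion [OR]: Controller stage lost=occurs, Resolver 2 lost=not → at least one input occurs → occurs.

Yes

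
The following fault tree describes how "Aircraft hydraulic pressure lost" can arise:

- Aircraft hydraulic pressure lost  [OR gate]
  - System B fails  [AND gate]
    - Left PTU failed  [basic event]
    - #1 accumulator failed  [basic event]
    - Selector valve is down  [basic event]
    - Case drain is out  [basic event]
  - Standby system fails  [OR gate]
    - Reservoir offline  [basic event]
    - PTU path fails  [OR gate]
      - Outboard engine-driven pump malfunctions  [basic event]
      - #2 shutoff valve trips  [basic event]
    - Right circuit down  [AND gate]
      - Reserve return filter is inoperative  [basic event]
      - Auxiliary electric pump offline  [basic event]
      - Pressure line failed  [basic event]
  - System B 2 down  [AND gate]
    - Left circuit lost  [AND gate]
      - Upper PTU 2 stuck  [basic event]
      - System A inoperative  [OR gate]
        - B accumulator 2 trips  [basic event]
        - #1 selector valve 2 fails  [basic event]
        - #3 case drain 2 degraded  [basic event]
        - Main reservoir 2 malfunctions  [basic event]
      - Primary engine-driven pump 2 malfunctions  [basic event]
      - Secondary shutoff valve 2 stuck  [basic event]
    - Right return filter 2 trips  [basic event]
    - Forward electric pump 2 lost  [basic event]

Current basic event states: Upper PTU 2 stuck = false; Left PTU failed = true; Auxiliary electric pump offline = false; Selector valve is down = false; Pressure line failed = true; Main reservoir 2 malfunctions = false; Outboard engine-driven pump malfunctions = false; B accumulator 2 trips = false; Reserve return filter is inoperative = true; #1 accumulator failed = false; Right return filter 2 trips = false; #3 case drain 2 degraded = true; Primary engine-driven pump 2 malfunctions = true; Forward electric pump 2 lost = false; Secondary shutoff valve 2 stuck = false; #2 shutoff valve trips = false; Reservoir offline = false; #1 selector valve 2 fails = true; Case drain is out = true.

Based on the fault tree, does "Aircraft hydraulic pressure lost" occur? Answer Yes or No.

System B fails [AND]: Left PTU failed=occurs, #1 accumulator failed=not, Selector valve is down=not, Case drain is out=occurs → not all inputs occur → does not occur.
PTU path fails [OR]: Outboard engine-driven pump malfunctions=not, #2 shutoff valve trips=not → no input occurs → does not occur.
Right circuit down [AND]: Reserve return filter is inoperative=occurs, Auxiliary electric pump offline=not, Pressure line failed=occurs → not all inputs occur → does not occur.
Standby system fails [OR]: Reservoir offline=not, PTU path fails=not, Right circuit down=not → no input occurs → does not occur.
System A inoperative [OR]: B accumulator 2 trips=not, #1 selector valve 2 fails=occurs, #3 case drain 2 degraded=occurs, Main reservoir 2 malfunctions=not → at least one input occurs → occurs.
Left circuit lost [AND]: Upper PTU 2 stuck=not, System A inoperative=occurs, Primary engine-driven pump 2 malfunctions=occurs, Secondary shutoff valve 2 stuck=not → not all inputs occur → does not occur.
System B 2 down [AND]: Left circuit lost=not, Right return filter 2 trips=not, Forward electric pump 2 lost=not → not all inputs occur → does not occur.
Aircraft hydraulic pressure lost [OR]: System B fails=not, Standby system fails=not, System B 2 down=not → no input occurs → does not occur.

No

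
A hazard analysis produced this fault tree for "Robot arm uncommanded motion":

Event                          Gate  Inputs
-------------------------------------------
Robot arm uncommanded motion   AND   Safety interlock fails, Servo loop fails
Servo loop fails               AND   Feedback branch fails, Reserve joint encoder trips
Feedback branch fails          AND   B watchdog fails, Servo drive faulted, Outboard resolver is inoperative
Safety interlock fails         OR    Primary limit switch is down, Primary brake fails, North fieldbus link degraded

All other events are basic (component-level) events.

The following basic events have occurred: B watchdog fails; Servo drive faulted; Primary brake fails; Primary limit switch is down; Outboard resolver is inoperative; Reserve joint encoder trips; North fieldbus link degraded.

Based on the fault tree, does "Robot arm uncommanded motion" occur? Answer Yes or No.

Safety interlock fails [OR]: Primary limit switch is down=occurs, Primary brake fails=occurs, North fieldbus link degraded=occurs → at least one input occurs → occurs.
Feedback branch fails [AND]: B watchdog fails=occurs, Servo drive faulted=occurs, Outboard resolver is inoperative=occurs → all inputs occur → occurs.
Servo loop fails [AND]: Feedback branch fails=occurs, Reserve joint encoder trips=occurs → all inputs occur → occurs.
Robot arm uncommanded motion [AND]: Safety interlock fails=occurs, Servo loop fails=occurs → all inputs occur → occurs.

Yes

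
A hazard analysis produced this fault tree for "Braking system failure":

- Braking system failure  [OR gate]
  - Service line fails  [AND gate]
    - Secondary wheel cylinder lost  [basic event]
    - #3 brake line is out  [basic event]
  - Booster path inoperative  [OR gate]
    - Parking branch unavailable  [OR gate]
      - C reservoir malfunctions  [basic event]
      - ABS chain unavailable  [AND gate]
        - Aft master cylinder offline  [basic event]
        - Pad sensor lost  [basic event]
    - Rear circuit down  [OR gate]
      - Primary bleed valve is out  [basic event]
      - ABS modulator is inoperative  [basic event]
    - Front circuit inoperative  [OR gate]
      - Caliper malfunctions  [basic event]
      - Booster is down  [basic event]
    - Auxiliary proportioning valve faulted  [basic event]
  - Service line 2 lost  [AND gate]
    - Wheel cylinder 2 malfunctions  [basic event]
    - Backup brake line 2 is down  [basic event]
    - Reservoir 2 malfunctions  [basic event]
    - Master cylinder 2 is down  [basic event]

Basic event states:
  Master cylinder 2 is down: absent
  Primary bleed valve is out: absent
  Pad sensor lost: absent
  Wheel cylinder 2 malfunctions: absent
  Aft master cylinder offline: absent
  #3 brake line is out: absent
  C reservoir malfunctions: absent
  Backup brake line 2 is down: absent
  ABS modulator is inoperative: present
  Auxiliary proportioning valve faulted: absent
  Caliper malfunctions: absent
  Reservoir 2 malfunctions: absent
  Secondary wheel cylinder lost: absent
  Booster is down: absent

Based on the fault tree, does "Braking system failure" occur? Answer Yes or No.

Yes

Service line fails [AND]: Secondary wheel cylinder lost=not, #3 brake line is out=not → not all inputs occur → does not occur.
ABS chain unavailable [AND]: Aft master cylinder offline=not, Pad sensor lost=not → not all inputs occur → does not occur.
Parking branch unavailable [OR]: C reservoir malfunctions=not, ABS chain unavailable=not → no input occurs → does not occur.
Rear circuit down [OR]: Primary bleed valve is out=not, ABS modulator is inoperative=occurs → at least one input occurs → occurs.
Front circuit inoperative [OR]: Caliper malfunctions=not, Booster is down=not → no input occurs → does not occur.
Booster path inoperative [OR]: Parking branch unavailable=not, Rear circuit down=occurs, Front circuit inoperative=not, Auxiliary proportioning valve faulted=not → at least one input occurs → occurs.
Service line 2 lost [AND]: Wheel cylinder 2 malfunctions=not, Backup brake line 2 is down=not, Reservoir 2 malfunctions=not, Master cylinder 2 is down=not → not all inputs occur → does not occur.
Braking system failure [OR]: Service line fails=not, Booster path inoperative=occurs, Service line 2 lost=not → at least one input occurs → occurs.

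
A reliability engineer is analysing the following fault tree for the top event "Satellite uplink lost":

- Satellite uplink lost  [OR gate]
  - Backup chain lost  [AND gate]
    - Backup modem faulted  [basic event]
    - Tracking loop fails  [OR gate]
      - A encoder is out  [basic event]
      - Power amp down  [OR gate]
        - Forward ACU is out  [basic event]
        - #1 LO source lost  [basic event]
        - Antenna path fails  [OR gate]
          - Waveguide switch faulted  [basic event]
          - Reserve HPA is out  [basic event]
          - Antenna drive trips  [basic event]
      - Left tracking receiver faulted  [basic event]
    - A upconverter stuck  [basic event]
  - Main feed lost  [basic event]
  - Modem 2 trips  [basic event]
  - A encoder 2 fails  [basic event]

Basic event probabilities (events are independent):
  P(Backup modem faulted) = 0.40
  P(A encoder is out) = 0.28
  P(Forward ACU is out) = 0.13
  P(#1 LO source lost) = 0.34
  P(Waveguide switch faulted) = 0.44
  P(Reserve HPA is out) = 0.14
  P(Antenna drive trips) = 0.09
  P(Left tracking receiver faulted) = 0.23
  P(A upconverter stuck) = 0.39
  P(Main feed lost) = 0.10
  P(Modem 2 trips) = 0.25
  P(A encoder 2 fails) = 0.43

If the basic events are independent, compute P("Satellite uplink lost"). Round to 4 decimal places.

0.6669

P(Antenna path fails) [OR] = 1 − (1−0.44) × (1−0.14) × (1−0.09) = 0.561744
P(Power amp down) [OR] = 1 − (1−0.13) × (1−0.34) × (1−0.561744) = 0.748353
P(Tracking loop fails) [OR] = 1 − (1−0.28) × (1−0.748353) × (1−0.23) = 0.860487
P(Backup chain lost) [AND] = 0.40 × 0.860487 × 0.39 = 0.134236
P(Satellite uplink lost) [OR] = 1 − (1−0.134236) × (1−0.10) × (1−0.25) × (1−0.43) = 0.666897
Rounded to 4 decimal places: P(Satellite uplink lost) ≈ 0.6669.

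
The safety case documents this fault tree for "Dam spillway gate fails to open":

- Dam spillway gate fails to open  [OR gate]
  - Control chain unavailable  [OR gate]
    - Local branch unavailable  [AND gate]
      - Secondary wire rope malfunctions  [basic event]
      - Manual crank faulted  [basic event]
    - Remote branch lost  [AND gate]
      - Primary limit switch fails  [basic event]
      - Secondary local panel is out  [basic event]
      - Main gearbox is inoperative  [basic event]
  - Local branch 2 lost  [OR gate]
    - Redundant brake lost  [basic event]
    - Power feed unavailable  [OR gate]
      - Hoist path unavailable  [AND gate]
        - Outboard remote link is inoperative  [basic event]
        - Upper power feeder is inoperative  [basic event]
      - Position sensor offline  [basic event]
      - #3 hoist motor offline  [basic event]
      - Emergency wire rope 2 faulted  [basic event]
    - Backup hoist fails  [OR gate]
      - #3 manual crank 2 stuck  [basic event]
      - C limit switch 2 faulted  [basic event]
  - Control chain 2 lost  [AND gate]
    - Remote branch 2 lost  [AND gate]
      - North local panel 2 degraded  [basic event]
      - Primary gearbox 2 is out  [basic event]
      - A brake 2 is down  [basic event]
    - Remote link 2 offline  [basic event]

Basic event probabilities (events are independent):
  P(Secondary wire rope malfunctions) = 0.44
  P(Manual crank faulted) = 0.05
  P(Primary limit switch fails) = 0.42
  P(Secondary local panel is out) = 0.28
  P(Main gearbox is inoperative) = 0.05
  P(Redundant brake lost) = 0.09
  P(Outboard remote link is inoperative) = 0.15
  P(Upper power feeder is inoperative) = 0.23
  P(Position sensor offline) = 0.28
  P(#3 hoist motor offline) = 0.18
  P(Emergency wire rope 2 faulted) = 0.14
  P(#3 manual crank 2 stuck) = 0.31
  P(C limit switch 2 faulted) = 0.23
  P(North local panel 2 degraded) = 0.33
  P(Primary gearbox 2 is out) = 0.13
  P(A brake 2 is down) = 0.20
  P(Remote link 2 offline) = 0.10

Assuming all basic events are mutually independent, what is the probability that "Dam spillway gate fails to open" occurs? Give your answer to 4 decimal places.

0.7698

P(Local branch unavailable) [AND] = 0.44 × 0.05 = 0.022000
P(Remote branch lost) [AND] = 0.42 × 0.28 × 0.05 = 0.005880
P(Control chain unavailable) [OR] = 1 − (1−0.022000) × (1−0.005880) = 0.027751
P(Hoist path unavailable) [AND] = 0.15 × 0.23 = 0.034500
P(Power feed unavailable) [OR] = 1 − (1−0.034500) × (1−0.28) × (1−0.18) × (1−0.14) = 0.509773
P(Backup hoist fails) [OR] = 1 − (1−0.31) × (1−0.23) = 0.468700
P(Local branch 2 lost) [OR] = 1 − (1−0.09) × (1−0.509773) × (1−0.468700) = 0.762984
P(Remote branch 2 lost) [AND] = 0.33 × 0.13 × 0.20 = 0.008580
P(Control chain 2 lost) [AND] = 0.008580 × 0.10 = 0.000858
P(Dam spillway gate fails to open) [OR] = 1 − (1−0.027751) × (1−0.762984) × (1−0.000858) = 0.769759
Rounded to 4 decimal places: P(Dam spillway gate fails to open) ≈ 0.7698.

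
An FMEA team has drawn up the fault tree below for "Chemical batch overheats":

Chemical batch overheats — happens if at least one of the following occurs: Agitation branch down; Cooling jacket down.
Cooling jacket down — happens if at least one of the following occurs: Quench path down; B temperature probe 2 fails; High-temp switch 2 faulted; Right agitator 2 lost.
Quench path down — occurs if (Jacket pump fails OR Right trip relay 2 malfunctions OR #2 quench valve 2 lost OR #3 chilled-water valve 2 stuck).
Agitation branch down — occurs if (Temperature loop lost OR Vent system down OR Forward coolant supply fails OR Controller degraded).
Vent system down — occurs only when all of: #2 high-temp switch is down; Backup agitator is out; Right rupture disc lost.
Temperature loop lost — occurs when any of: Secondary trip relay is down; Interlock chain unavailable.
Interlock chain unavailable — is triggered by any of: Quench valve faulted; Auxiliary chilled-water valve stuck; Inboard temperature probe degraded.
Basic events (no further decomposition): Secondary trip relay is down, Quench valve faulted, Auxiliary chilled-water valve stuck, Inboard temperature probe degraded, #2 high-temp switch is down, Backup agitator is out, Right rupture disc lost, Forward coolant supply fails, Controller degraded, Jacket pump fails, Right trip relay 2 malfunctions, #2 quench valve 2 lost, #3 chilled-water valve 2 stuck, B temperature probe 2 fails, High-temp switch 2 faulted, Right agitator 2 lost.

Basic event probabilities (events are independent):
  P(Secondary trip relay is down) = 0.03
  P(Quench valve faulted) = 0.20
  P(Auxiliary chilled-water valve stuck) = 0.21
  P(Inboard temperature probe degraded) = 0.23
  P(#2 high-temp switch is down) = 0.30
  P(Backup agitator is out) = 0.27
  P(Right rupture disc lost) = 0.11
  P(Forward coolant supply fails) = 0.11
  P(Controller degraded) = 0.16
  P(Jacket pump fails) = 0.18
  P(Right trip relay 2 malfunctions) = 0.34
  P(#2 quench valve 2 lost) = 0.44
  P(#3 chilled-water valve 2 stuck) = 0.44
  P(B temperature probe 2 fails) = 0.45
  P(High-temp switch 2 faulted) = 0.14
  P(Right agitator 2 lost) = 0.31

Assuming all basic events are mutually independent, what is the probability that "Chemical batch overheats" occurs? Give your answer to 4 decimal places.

P(Interlock chain unavailable) [OR] = 1 − (1−0.20) × (1−0.21) × (1−0.23) = 0.513360
P(Temperature loop lost) [OR] = 1 − (1−0.03) × (1−0.513360) = 0.527959
P(Vent system down) [AND] = 0.30 × 0.27 × 0.11 = 0.008910
P(Agitation branch down) [OR] = 1 − (1−0.527959) × (1−0.008910) × (1−0.11) × (1−0.16) = 0.650246
P(Quench path down) [OR] = 1 − (1−0.18) × (1−0.34) × (1−0.44) × (1−0.44) = 0.830280
P(Cooling jacket down) [OR] = 1 − (1−0.830280) × (1−0.45) × (1−0.14) × (1−0.31) = 0.944608
P(Chemical batch overheats) [OR] = 1 − (1−0.650246) × (1−0.944608) = 0.980626
Rounded to 4 decimal places: P(Chemical batch overheats) ≈ 0.9806.

0.9806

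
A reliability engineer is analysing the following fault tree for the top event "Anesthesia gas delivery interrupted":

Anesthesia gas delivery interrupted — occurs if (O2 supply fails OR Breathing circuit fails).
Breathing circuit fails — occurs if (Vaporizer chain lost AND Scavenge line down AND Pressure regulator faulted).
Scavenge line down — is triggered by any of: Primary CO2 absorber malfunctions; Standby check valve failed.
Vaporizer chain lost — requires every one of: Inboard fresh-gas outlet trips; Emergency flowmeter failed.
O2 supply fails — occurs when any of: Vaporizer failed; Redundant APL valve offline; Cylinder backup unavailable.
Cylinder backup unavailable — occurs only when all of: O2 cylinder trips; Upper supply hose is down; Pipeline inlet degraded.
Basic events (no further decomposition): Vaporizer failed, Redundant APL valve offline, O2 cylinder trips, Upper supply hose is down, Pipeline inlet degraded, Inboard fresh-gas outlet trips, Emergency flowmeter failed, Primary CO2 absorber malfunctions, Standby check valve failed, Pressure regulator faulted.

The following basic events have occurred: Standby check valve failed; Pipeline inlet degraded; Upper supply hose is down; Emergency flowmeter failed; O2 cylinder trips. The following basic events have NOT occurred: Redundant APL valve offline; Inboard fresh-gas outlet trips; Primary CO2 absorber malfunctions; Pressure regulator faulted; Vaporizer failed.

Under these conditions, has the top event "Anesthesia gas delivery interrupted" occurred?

Yes

Cylinder backup unavailable [AND]: O2 cylinder trips=occurs, Upper supply hose is down=occurs, Pipeline inlet degraded=occurs → all inputs occur → occurs.
O2 supply fails [OR]: Vaporizer failed=not, Redundant APL valve offline=not, Cylinder backup unavailable=occurs → at least one input occurs → occurs.
Vaporizer chain lost [AND]: Inboard fresh-gas outlet trips=not, Emergency flowmeter failed=occurs → not all inputs occur → does not occur.
Scavenge line down [OR]: Primary CO2 absorber malfunctions=not, Standby check valve failed=occurs → at least one input occurs → occurs.
Breathing circuit fails [AND]: Vaporizer chain lost=not, Scavenge line down=occurs, Pressure regulator faulted=not → not all inputs occur → does not occur.
Anesthesia gas delivery interrupted [OR]: O2 supply fails=occurs, Breathing circuit fails=not → at least one input occurs → occurs.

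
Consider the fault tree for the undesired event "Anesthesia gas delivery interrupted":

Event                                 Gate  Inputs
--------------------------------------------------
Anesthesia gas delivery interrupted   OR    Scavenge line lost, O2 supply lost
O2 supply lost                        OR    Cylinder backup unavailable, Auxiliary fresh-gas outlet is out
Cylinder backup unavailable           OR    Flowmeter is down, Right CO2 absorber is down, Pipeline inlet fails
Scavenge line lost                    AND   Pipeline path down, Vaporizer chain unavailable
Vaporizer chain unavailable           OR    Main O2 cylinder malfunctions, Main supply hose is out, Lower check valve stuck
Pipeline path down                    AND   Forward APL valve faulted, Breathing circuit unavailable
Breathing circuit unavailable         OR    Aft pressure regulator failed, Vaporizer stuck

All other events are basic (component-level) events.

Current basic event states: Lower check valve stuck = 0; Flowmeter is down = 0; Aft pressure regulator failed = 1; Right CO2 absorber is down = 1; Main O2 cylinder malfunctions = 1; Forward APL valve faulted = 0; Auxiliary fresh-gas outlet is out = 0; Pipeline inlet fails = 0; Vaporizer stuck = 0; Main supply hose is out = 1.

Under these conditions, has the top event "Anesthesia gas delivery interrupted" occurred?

Yes

Breathing circuit unavailable [OR]: Aft pressure regulator failed=occurs, Vaporizer stuck=not → at least one input occurs → occurs.
Pipeline path down [AND]: Forward APL valve faulted=not, Breathing circuit unavailable=occurs → not all inputs occur → does not occur.
Vaporizer chain unavailable [OR]: Main O2 cylinder malfunctions=occurs, Main supply hose is out=occurs, Lower check valve stuck=not → at least one input occurs → occurs.
Scavenge line lost [AND]: Pipeline path down=not, Vaporizer chain unavailable=occurs → not all inputs occur → does not occur.
Cylinder backup unavailable [OR]: Flowmeter is down=not, Right CO2 absorber is down=occurs, Pipeline inlet fails=not → at least one input occurs → occurs.
O2 supply lost [OR]: Cylinder backup unavailable=occurs, Auxiliary fresh-gas outlet is out=not → at least one input occurs → occurs.
Anesthesia gas delivery interrupted [OR]: Scavenge line lost=not, O2 supply lost=occurs → at least one input occurs → occurs.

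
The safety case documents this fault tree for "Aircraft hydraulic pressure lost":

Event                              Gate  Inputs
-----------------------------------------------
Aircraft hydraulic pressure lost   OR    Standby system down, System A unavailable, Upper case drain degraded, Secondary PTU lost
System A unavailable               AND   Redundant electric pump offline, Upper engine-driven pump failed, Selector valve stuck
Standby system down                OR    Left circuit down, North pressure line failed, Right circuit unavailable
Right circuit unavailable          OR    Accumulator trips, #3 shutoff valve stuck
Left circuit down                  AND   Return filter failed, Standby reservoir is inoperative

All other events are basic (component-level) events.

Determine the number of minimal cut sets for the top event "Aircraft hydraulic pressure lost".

7

Left circuit down [AND]: one cut set from each child combined → 1 × 1 = 1 cut set(s).
Right circuit unavailable [OR]: union of children's cut sets → 2 cut set(s).
Standby system down [OR]: union of children's cut sets → 4 cut set(s).
System A unavailable [AND]: one cut set from each child combined → 1 × 1 × 1 = 1 cut set(s).
Aircraft hydraulic pressure lost [OR]: union of children's cut sets → 7 cut set(s).
Minimal cut sets: {Return filter failed, Standby reservoir is inoperative}; {North pressure line failed}; {Accumulator trips}; {#3 shutoff valve stuck}; {Redundant electric pump offline, Selector valve stuck, Upper engine-driven pump failed}; {Upper case drain degraded}; {Secondary PTU lost}.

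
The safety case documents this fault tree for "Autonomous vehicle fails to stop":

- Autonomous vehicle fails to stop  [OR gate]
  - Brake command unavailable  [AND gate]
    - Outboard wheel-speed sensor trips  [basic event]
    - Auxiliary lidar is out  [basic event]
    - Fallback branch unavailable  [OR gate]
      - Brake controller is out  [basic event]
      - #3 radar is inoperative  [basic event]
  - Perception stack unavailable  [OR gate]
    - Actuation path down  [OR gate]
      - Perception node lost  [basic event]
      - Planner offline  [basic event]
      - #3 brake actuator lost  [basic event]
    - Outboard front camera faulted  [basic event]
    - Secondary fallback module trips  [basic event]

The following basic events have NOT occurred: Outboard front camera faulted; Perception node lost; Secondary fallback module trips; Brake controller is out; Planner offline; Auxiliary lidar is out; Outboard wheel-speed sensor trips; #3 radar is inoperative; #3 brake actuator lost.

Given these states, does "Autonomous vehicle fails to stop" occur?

No

Fallback branch unavailable [OR]: Brake controller is out=not, #3 radar is inoperative=not → no input occurs → does not occur.
Brake command unavailable [AND]: Outboard wheel-speed sensor trips=not, Auxiliary lidar is out=not, Fallback branch unavailable=not → not all inputs occur → does not occur.
Actuation path down [OR]: Perception node lost=not, Planner offline=not, #3 brake actuator lost=not → no input occurs → does not occur.
Perception stack unavailable [OR]: Actuation path down=not, Outboard front camera faulted=not, Secondary fallback module trips=not → no input occurs → does not occur.
Autonomous vehicle fails to stop [OR]: Brake command unavailable=not, Perception stack unavailable=not → no input occurs → does not occur.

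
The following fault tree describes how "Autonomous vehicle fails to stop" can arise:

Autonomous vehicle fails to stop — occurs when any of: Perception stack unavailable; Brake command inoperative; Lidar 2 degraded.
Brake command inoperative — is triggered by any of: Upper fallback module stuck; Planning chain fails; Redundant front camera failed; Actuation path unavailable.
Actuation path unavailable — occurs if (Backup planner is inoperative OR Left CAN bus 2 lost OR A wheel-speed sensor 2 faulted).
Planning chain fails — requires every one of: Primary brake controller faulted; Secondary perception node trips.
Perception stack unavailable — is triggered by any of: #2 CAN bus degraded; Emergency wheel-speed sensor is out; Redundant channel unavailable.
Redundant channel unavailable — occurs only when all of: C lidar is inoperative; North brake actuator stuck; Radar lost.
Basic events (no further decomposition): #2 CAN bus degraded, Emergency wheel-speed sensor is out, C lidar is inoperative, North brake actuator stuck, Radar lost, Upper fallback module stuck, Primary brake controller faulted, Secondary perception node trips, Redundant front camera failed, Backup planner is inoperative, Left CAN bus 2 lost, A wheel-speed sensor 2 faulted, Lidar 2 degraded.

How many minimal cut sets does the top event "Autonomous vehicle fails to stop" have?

Redundant channel unavailable [AND]: one cut set from each child combined → 1 × 1 × 1 = 1 cut set(s).
Perception stack unavailable [OR]: union of children's cut sets → 3 cut set(s).
Planning chain fails [AND]: one cut set from each child combined → 1 × 1 = 1 cut set(s).
Actuation path unavailable [OR]: union of children's cut sets → 3 cut set(s).
Brake command inoperative [OR]: union of children's cut sets → 6 cut set(s).
Autonomous vehicle fails to stop [OR]: union of children's cut sets → 10 cut set(s).
Minimal cut sets: {#2 CAN bus degraded}; {Emergency wheel-speed sensor is out}; {C lidar is inoperative, North brake actuator stuck, Radar lost}; {Upper fallback module stuck}; {Primary brake controller faulted, Secondary perception node trips}; {Redundant front camera failed}; {Backup planner is inoperative}; {Left CAN bus 2 lost}; {A wheel-speed sensor 2 faulted}; {Lidar 2 degraded}.

10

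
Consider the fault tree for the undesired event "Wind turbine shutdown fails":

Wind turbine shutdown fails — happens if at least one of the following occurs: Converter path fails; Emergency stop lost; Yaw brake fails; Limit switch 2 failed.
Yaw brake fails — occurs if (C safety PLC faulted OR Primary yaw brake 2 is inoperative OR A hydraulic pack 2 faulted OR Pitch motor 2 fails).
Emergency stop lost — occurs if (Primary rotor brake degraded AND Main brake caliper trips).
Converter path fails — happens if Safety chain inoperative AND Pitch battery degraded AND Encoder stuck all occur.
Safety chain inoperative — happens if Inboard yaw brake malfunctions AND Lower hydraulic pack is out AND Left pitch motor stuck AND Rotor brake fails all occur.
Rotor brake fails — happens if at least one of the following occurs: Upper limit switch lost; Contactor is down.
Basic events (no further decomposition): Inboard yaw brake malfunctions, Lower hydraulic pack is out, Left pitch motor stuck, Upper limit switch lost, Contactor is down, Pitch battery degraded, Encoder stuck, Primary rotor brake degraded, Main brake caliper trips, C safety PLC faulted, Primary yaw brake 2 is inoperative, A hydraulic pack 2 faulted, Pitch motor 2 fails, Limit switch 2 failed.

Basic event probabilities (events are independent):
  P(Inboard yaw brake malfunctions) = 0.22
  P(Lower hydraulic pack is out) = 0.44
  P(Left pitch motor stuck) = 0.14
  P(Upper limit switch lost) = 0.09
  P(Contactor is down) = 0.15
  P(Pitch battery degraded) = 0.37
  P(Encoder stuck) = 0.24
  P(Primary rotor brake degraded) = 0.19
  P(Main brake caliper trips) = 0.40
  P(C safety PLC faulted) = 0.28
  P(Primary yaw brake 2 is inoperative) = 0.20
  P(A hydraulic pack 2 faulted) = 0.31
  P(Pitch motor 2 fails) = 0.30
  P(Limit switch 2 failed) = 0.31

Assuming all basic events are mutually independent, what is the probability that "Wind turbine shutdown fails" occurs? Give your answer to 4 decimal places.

P(Rotor brake fails) [OR] = 1 − (1−0.09) × (1−0.15) = 0.226500
P(Safety chain inoperative) [AND] = 0.22 × 0.44 × 0.14 × 0.226500 = 0.003070
P(Converter path fails) [AND] = 0.003070 × 0.37 × 0.24 = 0.000273
P(Emergency stop lost) [AND] = 0.19 × 0.40 = 0.076000
P(Yaw brake fails) [OR] = 1 − (1−0.28) × (1−0.20) × (1−0.31) × (1−0.30) = 0.721792
P(Wind turbine shutdown fails) [OR] = 1 − (1−0.000273) × (1−0.076000) × (1−0.721792) × (1−0.31) = 0.822674
Rounded to 4 decimal places: P(Wind turbine shutdown fails) ≈ 0.8227.

0.8227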